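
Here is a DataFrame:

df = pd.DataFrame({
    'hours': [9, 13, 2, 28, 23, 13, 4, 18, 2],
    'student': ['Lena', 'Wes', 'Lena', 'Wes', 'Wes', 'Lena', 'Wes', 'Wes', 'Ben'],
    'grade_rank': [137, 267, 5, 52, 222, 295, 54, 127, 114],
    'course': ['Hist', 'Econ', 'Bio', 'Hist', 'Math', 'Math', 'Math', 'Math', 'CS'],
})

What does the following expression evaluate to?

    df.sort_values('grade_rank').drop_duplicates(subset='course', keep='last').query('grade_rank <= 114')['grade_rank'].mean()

59.5

sort by grade_rank:
   hours student  grade_rank course
2      2    Lena           5    Bio
3     28     Wes          52   Hist
6      4     Wes          54   Math
8      2     Ben         114     CS
7     18     Wes         127   Math
0      9    Lena         137   Hist
4     23     Wes         222   Math
1     13     Wes         267   Econ
5     13    Lena         295   Math
drop duplicate course (keep=last):
   hours student  grade_rank course
2      2    Lena           5    Bio
8      2     Ben         114     CS
0      9    Lena         137   Hist
1     13     Wes         267   Econ
5     13    Lena         295   Math
filter rows where grade_rank <= 114:
   hours student  grade_rank course
2      2    Lena           5    Bio
8      2     Ben         114     CS
Taking the mean of column 'grade_rank' gives 59.5.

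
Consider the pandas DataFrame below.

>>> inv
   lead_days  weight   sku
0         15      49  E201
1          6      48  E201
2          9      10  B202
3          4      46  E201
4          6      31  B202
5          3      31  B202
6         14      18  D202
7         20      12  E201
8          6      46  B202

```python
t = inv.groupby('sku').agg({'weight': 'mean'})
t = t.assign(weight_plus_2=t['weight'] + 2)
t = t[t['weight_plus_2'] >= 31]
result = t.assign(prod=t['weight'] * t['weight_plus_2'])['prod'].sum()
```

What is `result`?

group by sku, mean of weight:
      weight
sku         
B202   29.50
D202   18.00
E201   38.75
add column weight_plus_2 = t['weight'] + 2:
      weight  weight_plus_2
sku                        
B202   29.50          31.50
D202   18.00          20.00
E201   38.75          40.75
filter rows where weight_plus_2 >= 31:
      weight  weight_plus_2
sku                        
B202   29.50          31.50
E201   38.75          40.75
add column prod = t['weight'] * t['weight_plus_2']:
      weight  weight_plus_2       prod
sku                                   
B202   29.50          31.50   929.2500
E201   38.75          40.75  1579.0625

2508.3125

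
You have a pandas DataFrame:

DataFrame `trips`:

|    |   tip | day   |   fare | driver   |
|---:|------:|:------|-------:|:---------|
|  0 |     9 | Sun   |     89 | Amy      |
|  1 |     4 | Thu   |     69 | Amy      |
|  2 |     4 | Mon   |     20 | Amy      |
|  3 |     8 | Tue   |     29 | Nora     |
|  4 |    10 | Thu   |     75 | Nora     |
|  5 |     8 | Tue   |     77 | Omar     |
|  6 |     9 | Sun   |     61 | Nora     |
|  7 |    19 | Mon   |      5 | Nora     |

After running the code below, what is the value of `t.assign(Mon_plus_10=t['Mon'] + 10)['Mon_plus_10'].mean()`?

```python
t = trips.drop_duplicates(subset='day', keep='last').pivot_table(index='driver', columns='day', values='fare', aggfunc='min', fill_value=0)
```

drop duplicate day (keep=last):
   tip  day  fare driver
4   10  Thu    75   Nora
5    8  Tue    77   Omar
6    9  Sun    61   Nora
7   19  Mon     5   Nora
pivot: rows=driver, cols=day, min(fare):
day     Mon  Sun  Thu  Tue
driver                    
Nora      5   61   75    0
Omar      0    0    0   77
add column Mon_plus_10 = t['Mon'] + 10:
day     Mon  Sun  Thu  Tue  Mon_plus_10
driver                                 
Nora      5   61   75    0           15
Omar      0    0    0   77           10
Finally, mean of column 'Mon_plus_10' = 12.5.

12.5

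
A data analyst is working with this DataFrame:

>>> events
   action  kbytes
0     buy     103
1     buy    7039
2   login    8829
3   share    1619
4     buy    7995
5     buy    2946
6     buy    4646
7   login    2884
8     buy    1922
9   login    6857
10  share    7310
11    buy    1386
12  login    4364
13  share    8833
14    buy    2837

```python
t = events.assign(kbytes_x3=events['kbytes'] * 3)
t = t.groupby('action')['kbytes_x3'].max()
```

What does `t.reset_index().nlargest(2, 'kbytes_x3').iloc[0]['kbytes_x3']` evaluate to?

26499

add column kbytes_x3 = events['kbytes'] * 3:
   action  kbytes  kbytes_x3
0     buy     103        309
1     buy    7039      21117
2   login    8829      26487
3   share    1619       4857
4     buy    7995      23985
5     buy    2946       8838
6     buy    4646      13938
7   login    2884       8652
8     buy    1922       5766
9   login    6857      20571
10  share    7310      21930
11    buy    1386       4158
12  login    4364      13092
13  share    8833      26499
14    buy    2837       8511
group by action, max of kbytes_x3:
action
buy      23985
login    26487
share    26499
Name: kbytes_x3, dtype: int64
reset_index():
  action  kbytes_x3
0    buy      23985
1  login      26487
2  share      26499
take 2 rows with largest kbytes_x3:
  action  kbytes_x3
2  share      26499
1  login      26487
The value at position 0, column 'kbytes_x3' is 26499.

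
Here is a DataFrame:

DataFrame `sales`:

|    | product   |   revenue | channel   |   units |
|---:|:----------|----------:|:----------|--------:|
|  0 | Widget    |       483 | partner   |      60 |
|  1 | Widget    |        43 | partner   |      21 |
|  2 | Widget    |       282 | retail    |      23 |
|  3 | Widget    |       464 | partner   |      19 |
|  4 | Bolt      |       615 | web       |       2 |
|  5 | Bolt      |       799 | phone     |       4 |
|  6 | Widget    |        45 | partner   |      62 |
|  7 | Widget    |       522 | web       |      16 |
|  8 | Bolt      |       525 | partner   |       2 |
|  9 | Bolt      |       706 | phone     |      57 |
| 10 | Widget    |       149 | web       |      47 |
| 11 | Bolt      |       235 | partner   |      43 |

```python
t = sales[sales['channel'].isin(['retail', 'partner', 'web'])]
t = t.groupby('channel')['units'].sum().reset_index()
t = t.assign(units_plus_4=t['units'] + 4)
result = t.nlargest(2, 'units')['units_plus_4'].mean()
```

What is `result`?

140.0

filter rows where channel in ['retail', 'partner', 'web']:
   product  revenue  channel  units
0   Widget      483  partner     60
1   Widget       43  partner     21
2   Widget      282   retail     23
3   Widget      464  partner     19
4     Bolt      615      web      2
6   Widget       45  partner     62
7   Widget      522      web     16
8     Bolt      525  partner      2
10  Widget      149      web     47
11    Bolt      235  partner     43
group by channel, sum of units:
channel
partner    207
retail      23
web         65
Name: units, dtype: int64
reset_index():
   channel  units
0  partner    207
1   retail     23
2      web     65
add column units_plus_4 = t['units'] + 4:
   channel  units  units_plus_4
0  partner    207           211
1   retail     23            27
2      web     65            69
take 2 rows with largest units:
   channel  units  units_plus_4
0  partner    207           211
2      web     65            69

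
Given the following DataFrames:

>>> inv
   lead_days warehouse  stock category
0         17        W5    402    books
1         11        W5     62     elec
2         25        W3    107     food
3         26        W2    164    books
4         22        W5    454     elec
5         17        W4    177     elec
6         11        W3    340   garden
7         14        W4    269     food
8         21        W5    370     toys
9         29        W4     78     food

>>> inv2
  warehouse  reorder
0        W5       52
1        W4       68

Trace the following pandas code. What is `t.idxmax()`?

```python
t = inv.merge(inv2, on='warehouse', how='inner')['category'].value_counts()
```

merge on 'warehouse' (how='inner') → 7 rows:
   lead_days warehouse  stock category  reorder
0         17        W5    402    books       52
1         11        W5     62     elec       52
2         22        W5    454     elec       52
3         17        W4    177     elec       68
4         14        W4    269     food       68
5         21        W5    370     toys       52
6         29        W4     78     food       68
value_counts of category:
category
elec     3
food     2
books    1
toys     1
Name: count, dtype: int64

elec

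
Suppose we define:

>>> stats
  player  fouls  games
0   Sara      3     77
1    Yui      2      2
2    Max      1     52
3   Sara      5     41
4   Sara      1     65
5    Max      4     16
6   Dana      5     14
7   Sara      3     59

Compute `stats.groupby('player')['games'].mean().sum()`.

group by player, mean of games:
player
Dana    14.0
Max     34.0
Sara    60.5
Yui      2.0
Name: games, dtype: float64
sum of the resulting series → 110.5

110.5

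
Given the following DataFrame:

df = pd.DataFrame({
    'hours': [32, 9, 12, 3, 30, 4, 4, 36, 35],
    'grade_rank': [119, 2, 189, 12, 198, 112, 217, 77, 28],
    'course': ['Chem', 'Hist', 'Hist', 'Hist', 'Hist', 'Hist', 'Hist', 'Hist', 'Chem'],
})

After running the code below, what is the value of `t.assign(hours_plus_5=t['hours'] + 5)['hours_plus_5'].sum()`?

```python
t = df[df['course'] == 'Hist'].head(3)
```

filter rows where course == 'Hist':
   hours  grade_rank course
1      9           2   Hist
2     12         189   Hist
3      3          12   Hist
4     30         198   Hist
5      4         112   Hist
6      4         217   Hist
7     36          77   Hist
take first 3 rows:
   hours  grade_rank course
1      9           2   Hist
2     12         189   Hist
3      3          12   Hist
add column hours_plus_5 = t['hours'] + 5:
   hours  grade_rank course  hours_plus_5
1      9           2   Hist            14
2     12         189   Hist            17
3      3          12   Hist             8
So sum() = 39.

39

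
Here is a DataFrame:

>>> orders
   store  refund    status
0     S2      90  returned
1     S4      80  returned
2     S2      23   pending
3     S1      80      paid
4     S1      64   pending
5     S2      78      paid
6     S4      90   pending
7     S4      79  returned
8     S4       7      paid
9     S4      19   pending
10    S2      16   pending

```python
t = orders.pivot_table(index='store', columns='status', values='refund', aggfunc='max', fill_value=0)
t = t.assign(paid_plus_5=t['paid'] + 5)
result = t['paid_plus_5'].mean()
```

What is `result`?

60.0

pivot: rows=store, cols=status, max(refund):
status  paid  pending  returned
store                          
S1        80       64         0
S2        78       23        90
S4         7       90        80
add column paid_plus_5 = t['paid'] + 5:
status  paid  pending  returned  paid_plus_5
store                                       
S1        80       64         0           85
S2        78       23        90           83
S4         7       90        80           12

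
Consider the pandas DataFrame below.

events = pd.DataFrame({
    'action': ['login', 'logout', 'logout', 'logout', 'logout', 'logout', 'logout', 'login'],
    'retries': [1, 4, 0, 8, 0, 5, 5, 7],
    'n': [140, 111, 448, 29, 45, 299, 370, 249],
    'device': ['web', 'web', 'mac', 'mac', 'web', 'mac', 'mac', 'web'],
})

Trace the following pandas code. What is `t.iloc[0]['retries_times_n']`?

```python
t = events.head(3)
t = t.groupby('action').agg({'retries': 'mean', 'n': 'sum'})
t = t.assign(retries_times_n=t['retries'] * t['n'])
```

140.0

take first 3 rows:
   action  retries    n device
0   login        1  140    web
1  logout        4  111    web
2  logout        0  448    mac
group by action: mean(retries), sum(n):
        retries    n
action              
login       1.0  140
logout      2.0  559
add column retries_times_n = t['retries'] * t['n']:
        retries    n  retries_times_n
action                               
login       1.0  140            140.0
logout      2.0  559           1118.0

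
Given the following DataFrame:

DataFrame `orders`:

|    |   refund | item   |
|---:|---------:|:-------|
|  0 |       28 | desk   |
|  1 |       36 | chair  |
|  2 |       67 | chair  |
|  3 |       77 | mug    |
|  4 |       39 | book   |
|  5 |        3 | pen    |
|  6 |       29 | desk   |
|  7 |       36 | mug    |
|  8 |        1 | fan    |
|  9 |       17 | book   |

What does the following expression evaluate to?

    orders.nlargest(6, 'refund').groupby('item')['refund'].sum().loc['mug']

take 6 rows with largest refund:
   refund   item
3      77    mug
2      67  chair
4      39   book
1      36  chair
7      36    mug
6      29   desk
group by item, sum of refund:
item
book      39
chair    103
desk      29
mug      113
Name: refund, dtype: int64
The value at index 'mug' is 113.

113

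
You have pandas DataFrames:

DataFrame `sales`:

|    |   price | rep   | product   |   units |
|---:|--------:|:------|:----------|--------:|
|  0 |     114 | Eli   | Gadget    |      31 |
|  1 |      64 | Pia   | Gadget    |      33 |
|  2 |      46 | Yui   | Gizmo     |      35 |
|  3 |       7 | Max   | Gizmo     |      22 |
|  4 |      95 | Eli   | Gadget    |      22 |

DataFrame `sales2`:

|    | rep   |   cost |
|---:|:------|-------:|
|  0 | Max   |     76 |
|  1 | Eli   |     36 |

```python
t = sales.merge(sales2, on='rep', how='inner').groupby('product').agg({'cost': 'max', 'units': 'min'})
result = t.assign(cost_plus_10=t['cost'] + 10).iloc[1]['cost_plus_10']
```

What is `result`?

86

merge on 'rep' (how='inner') → 3 rows:
   price  rep product  units  cost
0    114  Eli  Gadget     31    36
1      7  Max   Gizmo     22    76
2     95  Eli  Gadget     22    36
group by product: max(cost), min(units):
         cost  units
product             
Gadget     36     22
Gizmo      76     22
add column cost_plus_10 = t['cost'] + 10:
         cost  units  cost_plus_10
product                           
Gadget     36     22            46
Gizmo      76     22            86
So iloc[1]['cost_plus_10'] = 86.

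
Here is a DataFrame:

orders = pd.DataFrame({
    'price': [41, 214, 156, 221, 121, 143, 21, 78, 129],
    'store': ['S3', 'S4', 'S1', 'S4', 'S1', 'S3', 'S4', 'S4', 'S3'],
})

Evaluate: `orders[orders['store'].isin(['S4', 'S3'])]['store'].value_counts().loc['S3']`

3

filter rows where store in ['S4', 'S3']:
   price store
0     41    S3
1    214    S4
3    221    S4
5    143    S3
6     21    S4
7     78    S4
8    129    S3
value_counts of store:
store
S4    4
S3    3
Name: count, dtype: int64
Taking the value at index 'S3' gives 3.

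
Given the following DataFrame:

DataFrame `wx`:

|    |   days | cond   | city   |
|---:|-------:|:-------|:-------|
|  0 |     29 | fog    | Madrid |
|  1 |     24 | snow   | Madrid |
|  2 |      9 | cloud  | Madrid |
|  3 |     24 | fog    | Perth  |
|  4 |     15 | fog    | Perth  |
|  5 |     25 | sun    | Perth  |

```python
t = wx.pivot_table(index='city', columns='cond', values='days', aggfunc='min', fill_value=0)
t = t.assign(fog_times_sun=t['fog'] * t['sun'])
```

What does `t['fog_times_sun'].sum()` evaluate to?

375

pivot: rows=city, cols=cond, min(days):
cond    cloud  fog  snow  sun
city                         
Madrid      9   29    24    0
Perth       0   15     0   25
add column fog_times_sun = t['fog'] * t['sun']:
cond    cloud  fog  snow  sun  fog_times_sun
city                                        
Madrid      9   29    24    0              0
Perth       0   15     0   25            375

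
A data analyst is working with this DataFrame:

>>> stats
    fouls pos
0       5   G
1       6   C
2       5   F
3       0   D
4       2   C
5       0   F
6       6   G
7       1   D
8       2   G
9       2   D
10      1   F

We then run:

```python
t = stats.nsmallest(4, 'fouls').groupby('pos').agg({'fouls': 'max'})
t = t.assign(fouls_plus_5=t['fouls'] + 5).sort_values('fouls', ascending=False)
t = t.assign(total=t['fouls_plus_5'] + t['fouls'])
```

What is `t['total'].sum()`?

take 4 rows with smallest fouls:
    fouls pos
3       0   D
5       0   F
7       1   D
10      1   F
group by pos, max of fouls:
     fouls
pos       
D        1
F        1
add column fouls_plus_5 = t['fouls'] + 5:
     fouls  fouls_plus_5
pos                     
D        1             6
F        1             6
sort by fouls descending:
     fouls  fouls_plus_5
pos                     
D        1             6
F        1             6
add column total = t['fouls_plus_5'] + t['fouls']:
     fouls  fouls_plus_5  total
pos                            
D        1             6      7
F        1             6      7

14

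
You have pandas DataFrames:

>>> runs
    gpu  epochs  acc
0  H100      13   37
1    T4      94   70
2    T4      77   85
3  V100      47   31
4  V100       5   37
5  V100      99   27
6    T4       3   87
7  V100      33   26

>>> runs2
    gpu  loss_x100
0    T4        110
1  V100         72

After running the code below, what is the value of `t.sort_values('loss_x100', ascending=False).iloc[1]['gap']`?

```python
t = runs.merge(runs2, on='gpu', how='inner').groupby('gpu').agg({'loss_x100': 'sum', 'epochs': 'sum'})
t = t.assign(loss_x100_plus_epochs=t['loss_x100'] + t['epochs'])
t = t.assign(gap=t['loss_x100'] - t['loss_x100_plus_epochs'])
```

-184

merge on 'gpu' (how='inner') → 7 rows:
    gpu  epochs  acc  loss_x100
0    T4      94   70        110
1    T4      77   85        110
2  V100      47   31         72
3  V100       5   37         72
4  V100      99   27         72
5    T4       3   87        110
6  V100      33   26         72
group by gpu: sum(loss_x100), sum(epochs):
      loss_x100  epochs
gpu                    
T4          330     174
V100        288     184
add column loss_x100_plus_epochs = t['loss_x100'] + t['epochs']:
      loss_x100  epochs  loss_x100_plus_epochs
gpu                                           
T4          330     174                    504
V100        288     184                    472
add column gap = t['loss_x100'] - t['loss_x100_plus_epochs']:
      loss_x100  epochs  loss_x100_plus_epochs  gap
gpu                                                
T4          330     174                    504 -174
V100        288     184                    472 -184
sort by loss_x100 descending:
      loss_x100  epochs  loss_x100_plus_epochs  gap
gpu                                                
T4          330     174                    504 -174
V100        288     184                    472 -184
The value at position 1, column 'gap' is -184.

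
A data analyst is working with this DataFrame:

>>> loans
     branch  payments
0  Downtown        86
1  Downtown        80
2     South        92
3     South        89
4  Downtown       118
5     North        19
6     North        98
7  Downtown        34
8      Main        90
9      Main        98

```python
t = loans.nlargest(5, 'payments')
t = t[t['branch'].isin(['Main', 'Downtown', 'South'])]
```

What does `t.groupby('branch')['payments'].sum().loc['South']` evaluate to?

92

take 5 rows with largest payments:
     branch  payments
4  Downtown       118
6     North        98
9      Main        98
2     South        92
8      Main        90
filter rows where branch in ['Main', 'Downtown', 'South']:
     branch  payments
4  Downtown       118
9      Main        98
2     South        92
8      Main        90
group by branch, sum of payments:
branch
Downtown    118
Main        188
South        92
Name: payments, dtype: int64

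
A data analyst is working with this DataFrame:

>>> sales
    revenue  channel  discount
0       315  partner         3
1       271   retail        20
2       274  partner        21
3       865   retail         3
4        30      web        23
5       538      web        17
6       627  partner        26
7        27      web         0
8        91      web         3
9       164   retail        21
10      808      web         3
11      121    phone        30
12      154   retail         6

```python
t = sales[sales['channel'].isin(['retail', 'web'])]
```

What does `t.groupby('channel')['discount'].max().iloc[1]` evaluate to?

23

filter rows where channel in ['retail', 'web']:
    revenue channel  discount
1       271  retail        20
3       865  retail         3
4        30     web        23
5       538     web        17
7        27     web         0
8        91     web         3
9       164  retail        21
10      808     web         3
12      154  retail         6
group by channel, max of discount:
channel
retail    21
web       23
Name: discount, dtype: int64
So iloc[1] = 23.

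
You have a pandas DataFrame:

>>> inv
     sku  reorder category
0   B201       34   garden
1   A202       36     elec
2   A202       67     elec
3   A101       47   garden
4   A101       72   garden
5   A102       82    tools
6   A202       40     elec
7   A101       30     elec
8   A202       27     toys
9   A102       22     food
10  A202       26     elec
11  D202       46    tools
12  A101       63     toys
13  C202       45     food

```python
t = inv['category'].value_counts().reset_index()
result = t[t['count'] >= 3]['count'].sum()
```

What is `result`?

8

value_counts of category:
category
elec      5
garden    3
tools     2
toys      2
food      2
Name: count, dtype: int64
reset_index():
  category  count
0     elec      5
1   garden      3
2    tools      2
3     toys      2
4     food      2
filter rows where count >= 3:
  category  count
0     elec      5
1   garden      3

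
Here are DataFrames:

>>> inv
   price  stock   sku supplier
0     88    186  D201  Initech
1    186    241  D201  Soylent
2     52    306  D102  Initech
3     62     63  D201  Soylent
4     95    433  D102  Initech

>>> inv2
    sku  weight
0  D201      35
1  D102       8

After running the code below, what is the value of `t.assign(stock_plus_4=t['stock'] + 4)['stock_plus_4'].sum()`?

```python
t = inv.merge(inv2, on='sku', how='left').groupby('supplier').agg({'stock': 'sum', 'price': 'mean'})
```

1237

merge on 'sku' (how='left') → 5 rows:
   price  stock   sku supplier  weight
0     88    186  D201  Initech      35
1    186    241  D201  Soylent      35
2     52    306  D102  Initech       8
3     62     63  D201  Soylent      35
4     95    433  D102  Initech       8
group by supplier: sum(stock), mean(price):
          stock       price
supplier                   
Initech     925   78.333333
Soylent     304  124.000000
add column stock_plus_4 = t['stock'] + 4:
          stock       price  stock_plus_4
supplier                                 
Initech     925   78.333333           929
Soylent     304  124.000000           308
Hence 1237.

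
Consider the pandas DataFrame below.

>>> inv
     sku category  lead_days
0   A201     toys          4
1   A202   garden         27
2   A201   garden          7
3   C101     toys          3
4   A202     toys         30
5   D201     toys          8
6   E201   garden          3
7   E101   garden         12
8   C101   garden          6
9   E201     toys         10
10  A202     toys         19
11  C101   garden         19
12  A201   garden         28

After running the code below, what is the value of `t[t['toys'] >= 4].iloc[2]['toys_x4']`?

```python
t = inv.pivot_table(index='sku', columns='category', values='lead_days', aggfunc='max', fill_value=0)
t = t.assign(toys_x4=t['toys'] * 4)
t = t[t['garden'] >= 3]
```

pivot: rows=sku, cols=category, max(lead_days):
category  garden  toys
sku                   
A201          28     4
A202          27    30
C101          19     3
D201           0     8
E101          12     0
E201           3    10
add column toys_x4 = t['toys'] * 4:
category  garden  toys  toys_x4
sku                            
A201          28     4       16
A202          27    30      120
C101          19     3       12
D201           0     8       32
E101          12     0        0
E201           3    10       40
filter rows where garden >= 3:
category  garden  toys  toys_x4
sku                            
A201          28     4       16
A202          27    30      120
C101          19     3       12
E101          12     0        0
E201           3    10       40
filter rows where toys >= 4:
category  garden  toys  toys_x4
sku                            
A201          28     4       16
A202          27    30      120
E201           3    10       40
Taking the value at position 2, column 'toys_x4' gives 40.

40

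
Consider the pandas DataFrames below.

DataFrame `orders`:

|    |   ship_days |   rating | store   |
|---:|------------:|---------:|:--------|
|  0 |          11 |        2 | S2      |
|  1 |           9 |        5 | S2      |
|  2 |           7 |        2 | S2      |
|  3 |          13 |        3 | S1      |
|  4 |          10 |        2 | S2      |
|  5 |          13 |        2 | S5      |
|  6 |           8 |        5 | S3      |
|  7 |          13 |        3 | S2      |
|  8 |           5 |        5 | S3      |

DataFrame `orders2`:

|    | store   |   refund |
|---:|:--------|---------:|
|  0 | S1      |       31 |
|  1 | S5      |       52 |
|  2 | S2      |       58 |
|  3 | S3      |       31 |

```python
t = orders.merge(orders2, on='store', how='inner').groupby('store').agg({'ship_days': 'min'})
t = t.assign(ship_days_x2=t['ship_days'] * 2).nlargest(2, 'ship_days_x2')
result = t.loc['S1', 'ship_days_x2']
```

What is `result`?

26

merge on 'store' (how='inner') → 9 rows:
   ship_days  rating store  refund
0         11       2    S2      58
1          9       5    S2      58
2          7       2    S2      58
3         13       3    S1      31
4         10       2    S2      58
5         13       2    S5      52
6          8       5    S3      31
7         13       3    S2      58
8          5       5    S3      31
group by store, min of ship_days:
       ship_days
store           
S1            13
S2             7
S3             5
S5            13
add column ship_days_x2 = t['ship_days'] * 2:
       ship_days  ship_days_x2
store                         
S1            13            26
S2             7            14
S3             5            10
S5            13            26
take 2 rows with largest ship_days_x2:
       ship_days  ship_days_x2
store                         
S1            13            26
S5            13            26
The value at row 'S1', column 'ship_days_x2' is 26.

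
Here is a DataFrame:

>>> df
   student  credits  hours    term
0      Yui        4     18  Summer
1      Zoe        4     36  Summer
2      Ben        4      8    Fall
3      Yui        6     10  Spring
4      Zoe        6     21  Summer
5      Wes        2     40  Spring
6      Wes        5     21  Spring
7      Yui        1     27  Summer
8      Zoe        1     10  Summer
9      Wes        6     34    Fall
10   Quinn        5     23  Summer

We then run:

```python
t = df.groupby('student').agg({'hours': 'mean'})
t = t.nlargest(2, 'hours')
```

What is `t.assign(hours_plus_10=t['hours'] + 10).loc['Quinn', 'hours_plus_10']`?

group by student, mean of hours:
             hours
student           
Ben       8.000000
Quinn    23.000000
Wes      31.666667
Yui      18.333333
Zoe      22.333333
take 2 rows with largest hours:
             hours
student           
Wes      31.666667
Quinn    23.000000
add column hours_plus_10 = t['hours'] + 10:
             hours  hours_plus_10
student                          
Wes      31.666667      41.666667
Quinn    23.000000      33.000000
Then the value at row 'Quinn', column 'hours_plus_10': 33.0

33.0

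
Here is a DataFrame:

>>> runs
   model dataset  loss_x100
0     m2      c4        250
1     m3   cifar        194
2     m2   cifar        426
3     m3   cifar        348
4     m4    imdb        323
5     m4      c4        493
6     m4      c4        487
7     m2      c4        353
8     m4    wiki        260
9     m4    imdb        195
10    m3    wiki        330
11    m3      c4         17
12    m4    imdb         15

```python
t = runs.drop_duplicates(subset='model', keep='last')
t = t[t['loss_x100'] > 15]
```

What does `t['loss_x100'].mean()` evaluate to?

185.0

drop duplicate model (keep=last):
   model dataset  loss_x100
7     m2      c4        353
11    m3      c4         17
12    m4    imdb         15
filter rows where loss_x100 > 15:
   model dataset  loss_x100
7     m2      c4        353
11    m3      c4         17
So mean() = 185.0.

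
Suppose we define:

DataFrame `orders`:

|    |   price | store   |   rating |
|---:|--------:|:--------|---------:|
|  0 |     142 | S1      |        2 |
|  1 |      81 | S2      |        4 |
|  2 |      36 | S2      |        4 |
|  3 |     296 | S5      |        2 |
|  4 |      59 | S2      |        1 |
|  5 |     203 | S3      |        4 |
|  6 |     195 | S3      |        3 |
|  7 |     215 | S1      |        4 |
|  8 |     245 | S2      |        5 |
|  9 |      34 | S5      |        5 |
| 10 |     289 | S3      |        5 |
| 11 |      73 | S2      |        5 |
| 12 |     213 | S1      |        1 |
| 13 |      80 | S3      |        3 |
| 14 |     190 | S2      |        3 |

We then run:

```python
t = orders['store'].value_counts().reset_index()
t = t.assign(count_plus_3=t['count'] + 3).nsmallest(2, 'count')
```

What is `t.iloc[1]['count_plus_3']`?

value_counts of store:
store
S2    6
S3    4
S1    3
S5    2
Name: count, dtype: int64
reset_index():
  store  count
0    S2      6
1    S3      4
2    S1      3
3    S5      2
add column count_plus_3 = t['count'] + 3:
  store  count  count_plus_3
0    S2      6             9
1    S3      4             7
2    S1      3             6
3    S5      2             5
take 2 rows with smallest count:
  store  count  count_plus_3
3    S5      2             5
2    S1      3             6
value at position 1, column 'count_plus_3' → 6

6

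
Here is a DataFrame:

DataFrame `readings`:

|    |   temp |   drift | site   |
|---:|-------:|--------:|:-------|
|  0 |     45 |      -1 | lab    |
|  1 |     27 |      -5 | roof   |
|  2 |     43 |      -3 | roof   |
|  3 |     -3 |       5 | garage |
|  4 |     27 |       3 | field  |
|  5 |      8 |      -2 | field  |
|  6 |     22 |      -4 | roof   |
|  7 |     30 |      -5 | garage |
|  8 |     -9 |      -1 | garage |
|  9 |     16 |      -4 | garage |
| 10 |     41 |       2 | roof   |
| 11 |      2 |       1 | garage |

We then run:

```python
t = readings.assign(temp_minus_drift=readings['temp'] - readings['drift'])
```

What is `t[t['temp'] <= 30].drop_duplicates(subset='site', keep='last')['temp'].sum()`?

add column temp_minus_drift = readings['temp'] - readings['drift']:
    temp  drift    site  temp_minus_drift
0     45     -1     lab                46
1     27     -5    roof                32
2     43     -3    roof                46
3     -3      5  garage                -8
4     27      3   field                24
5      8     -2   field                10
6     22     -4    roof                26
7     30     -5  garage                35
8     -9     -1  garage                -8
9     16     -4  garage                20
10    41      2    roof                39
11     2      1  garage                 1
filter rows where temp <= 30:
    temp  drift    site  temp_minus_drift
1     27     -5    roof                32
3     -3      5  garage                -8
4     27      3   field                24
5      8     -2   field                10
6     22     -4    roof                26
7     30     -5  garage                35
8     -9     -1  garage                -8
9     16     -4  garage                20
11     2      1  garage                 1
drop duplicate site (keep=last):
    temp  drift    site  temp_minus_drift
5      8     -2   field                10
6     22     -4    roof                26
11     2      1  garage                 1
Taking the sum of column 'temp' gives 32.

32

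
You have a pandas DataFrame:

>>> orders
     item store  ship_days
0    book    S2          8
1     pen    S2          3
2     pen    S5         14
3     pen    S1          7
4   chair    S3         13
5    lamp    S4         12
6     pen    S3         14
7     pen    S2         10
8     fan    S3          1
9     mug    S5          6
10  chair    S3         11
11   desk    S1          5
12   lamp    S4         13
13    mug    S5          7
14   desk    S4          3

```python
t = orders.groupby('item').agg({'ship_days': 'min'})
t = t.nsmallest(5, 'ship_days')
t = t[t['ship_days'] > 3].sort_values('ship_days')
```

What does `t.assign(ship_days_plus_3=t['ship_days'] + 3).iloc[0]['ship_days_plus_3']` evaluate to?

9

group by item, min of ship_days:
       ship_days
item            
book           8
chair         11
desk           3
fan            1
lamp          12
mug            6
pen            3
take 5 rows with smallest ship_days:
      ship_days
item           
fan           1
desk          3
pen           3
mug           6
book          8
filter rows where ship_days > 3:
      ship_days
item           
mug           6
book          8
sort by ship_days:
      ship_days
item           
mug           6
book          8
add column ship_days_plus_3 = t['ship_days'] + 3:
      ship_days  ship_days_plus_3
item                             
mug           6                 9
book          8                11
So iloc[0]['ship_days_plus_3'] = 9.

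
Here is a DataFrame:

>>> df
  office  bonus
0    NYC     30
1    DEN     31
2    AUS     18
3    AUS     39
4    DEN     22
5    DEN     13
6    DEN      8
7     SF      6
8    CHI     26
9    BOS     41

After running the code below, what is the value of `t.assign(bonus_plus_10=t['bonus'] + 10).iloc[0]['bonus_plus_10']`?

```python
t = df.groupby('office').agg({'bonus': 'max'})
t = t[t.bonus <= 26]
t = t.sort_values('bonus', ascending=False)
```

group by office, max of bonus:
        bonus
office       
AUS        39
BOS        41
CHI        26
DEN        31
NYC        30
SF          6
filter rows where bonus <= 26:
        bonus
office       
CHI        26
SF          6
sort by bonus descending:
        bonus
office       
CHI        26
SF          6
add column bonus_plus_10 = t['bonus'] + 10:
        bonus  bonus_plus_10
office                      
CHI        26             36
SF          6             16
So iloc[0]['bonus_plus_10'] = 36.

36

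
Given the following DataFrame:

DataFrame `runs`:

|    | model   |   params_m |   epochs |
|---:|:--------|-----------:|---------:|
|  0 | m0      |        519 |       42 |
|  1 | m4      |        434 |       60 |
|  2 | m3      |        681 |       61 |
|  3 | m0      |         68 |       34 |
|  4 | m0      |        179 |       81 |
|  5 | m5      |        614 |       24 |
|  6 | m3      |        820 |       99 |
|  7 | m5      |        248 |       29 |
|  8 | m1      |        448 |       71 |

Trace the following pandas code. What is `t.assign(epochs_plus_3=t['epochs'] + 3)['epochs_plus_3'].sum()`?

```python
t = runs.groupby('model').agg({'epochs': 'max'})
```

355

group by model, max of epochs:
       epochs
model        
m0         81
m1         71
m3         99
m4         60
m5         29
add column epochs_plus_3 = t['epochs'] + 3:
       epochs  epochs_plus_3
model                       
m0         81             84
m1         71             74
m3         99            102
m4         60             63
m5         29             32
The sum of column 'epochs_plus_3' is 355.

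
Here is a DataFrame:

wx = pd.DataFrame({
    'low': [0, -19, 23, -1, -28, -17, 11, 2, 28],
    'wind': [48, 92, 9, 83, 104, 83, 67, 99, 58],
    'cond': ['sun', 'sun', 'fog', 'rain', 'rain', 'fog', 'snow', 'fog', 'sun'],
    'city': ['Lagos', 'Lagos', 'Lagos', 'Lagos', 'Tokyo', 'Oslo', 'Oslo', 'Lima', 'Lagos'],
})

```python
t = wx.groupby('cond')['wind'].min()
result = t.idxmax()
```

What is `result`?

group by cond, min of wind:
cond
fog      9
rain    83
snow    67
sun     48
Name: wind, dtype: int64
label with the largest value → rain

rain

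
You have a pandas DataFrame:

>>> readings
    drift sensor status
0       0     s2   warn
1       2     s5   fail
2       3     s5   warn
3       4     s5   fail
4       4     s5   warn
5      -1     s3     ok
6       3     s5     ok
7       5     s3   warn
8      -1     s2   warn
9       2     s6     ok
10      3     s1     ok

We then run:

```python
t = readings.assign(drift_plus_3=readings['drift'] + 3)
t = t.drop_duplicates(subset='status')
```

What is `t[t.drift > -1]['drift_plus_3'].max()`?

add column drift_plus_3 = readings['drift'] + 3:
    drift sensor status  drift_plus_3
0       0     s2   warn             3
1       2     s5   fail             5
2       3     s5   warn             6
3       4     s5   fail             7
4       4     s5   warn             7
5      -1     s3     ok             2
6       3     s5     ok             6
7       5     s3   warn             8
8      -1     s2   warn             2
9       2     s6     ok             5
10      3     s1     ok             6
drop duplicate status (keep=first):
   drift sensor status  drift_plus_3
0      0     s2   warn             3
1      2     s5   fail             5
5     -1     s3     ok             2
filter rows where drift > -1:
   drift sensor status  drift_plus_3
0      0     s2   warn             3
1      2     s5   fail             5

5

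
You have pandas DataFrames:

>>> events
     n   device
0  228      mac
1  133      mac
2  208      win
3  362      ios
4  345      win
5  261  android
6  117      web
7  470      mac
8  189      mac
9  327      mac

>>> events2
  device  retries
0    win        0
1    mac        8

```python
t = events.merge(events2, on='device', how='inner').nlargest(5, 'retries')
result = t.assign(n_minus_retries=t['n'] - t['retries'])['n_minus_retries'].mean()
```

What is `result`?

merge on 'device' (how='inner') → 7 rows:
     n device  retries
0  228    mac        8
1  133    mac        8
2  208    win        0
3  345    win        0
4  470    mac        8
5  189    mac        8
6  327    mac        8
take 5 rows with largest retries:
     n device  retries
0  228    mac        8
1  133    mac        8
4  470    mac        8
5  189    mac        8
6  327    mac        8
add column n_minus_retries = t['n'] - t['retries']:
     n device  retries  n_minus_retries
0  228    mac        8              220
1  133    mac        8              125
4  470    mac        8              462
5  189    mac        8              181
6  327    mac        8              319
Then the mean of column 'n_minus_retries': 261.4

261.4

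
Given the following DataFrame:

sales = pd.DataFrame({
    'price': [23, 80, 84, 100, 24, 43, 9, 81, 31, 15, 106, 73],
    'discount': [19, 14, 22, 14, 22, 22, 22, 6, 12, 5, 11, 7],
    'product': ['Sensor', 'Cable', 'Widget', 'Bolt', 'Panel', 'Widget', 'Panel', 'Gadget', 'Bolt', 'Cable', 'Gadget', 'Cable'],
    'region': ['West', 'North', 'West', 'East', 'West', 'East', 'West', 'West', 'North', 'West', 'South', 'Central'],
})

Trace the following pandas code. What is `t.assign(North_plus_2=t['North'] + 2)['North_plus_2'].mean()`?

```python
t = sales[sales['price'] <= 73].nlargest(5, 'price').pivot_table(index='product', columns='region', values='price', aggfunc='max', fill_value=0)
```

8.2

filter rows where price <= 73:
    price  discount product   region
0      23        19  Sensor     West
4      24        22   Panel     West
5      43        22  Widget     East
6       9        22   Panel     West
8      31        12    Bolt    North
9      15         5   Cable     West
11     73         7   Cable  Central
take 5 rows with largest price:
    price  discount product   region
11     73         7   Cable  Central
5      43        22  Widget     East
8      31        12    Bolt    North
4      24        22   Panel     West
0      23        19  Sensor     West
pivot: rows=product, cols=region, max(price):
region   Central  East  North  West
product                            
Bolt           0     0     31     0
Cable         73     0      0     0
Panel          0     0      0    24
Sensor         0     0      0    23
Widget         0    43      0     0
add column North_plus_2 = t['North'] + 2:
region   Central  East  North  West  North_plus_2
product                                          
Bolt           0     0     31     0            33
Cable         73     0      0     0             2
Panel          0     0      0    24             2
Sensor         0     0      0    23             2
Widget         0    43      0     0             2
mean of column 'North_plus_2' → 8.2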